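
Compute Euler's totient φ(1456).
φ(1456) = 576

φ is multiplicative, with φ(p^e) = p^e − p^(e−1). Factorise 1456 = 2^4 · 7 · 13. Then
  φ(1456) = (2^4 − 2^3) · (7 − 1) · (13 − 1) = 8 · 6 · 12 = 576.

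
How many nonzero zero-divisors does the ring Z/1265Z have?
In Z/1265Z each nonzero element is either a unit (gcd with 1265 is 1) or a zero-divisor (gcd > 1). The number of units is φ(1265): factorise 1265 = 5 · 11 · 23, so φ(1265) = (5 − 1) · (11 − 1) · (23 − 1) = 4 · 10 · 22 = 880. The nonzero elements number 1265 − 1 = 1264. Hence the nonzero zero-divisors number 1264 − 880 = 384.

Final answer: Z/1265Z has 384 nonzero zero-divisors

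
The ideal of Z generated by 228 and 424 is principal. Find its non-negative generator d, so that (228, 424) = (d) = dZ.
(228, 424) = (4); d = 4

In the PID Z, (a, b) is generated by gcd(a, b). Compute gcd(424, 228) with the extended Euclidean algorithm, tracking rows (r, s, t) with s·424 + t·228 = r:
  row A: (424, 1, 0)   [1·424 + 0·228 = 424]
  row B: (228, 0, 1)   [0·424 + 1·228 = 228]
  424 = 1·228 + 196   → row C = row A − 1·row B = (196, 1, −1)   [check: 1·424 − 1·228 = 196]
  228 = 1·196 + 32   → row D = row B − 1·row C = (32, −1, 2)   [check: −1·424 + 2·228 = 32]
  196 = 6·32 + 4   → row E = row C − 6·row D = (4, 7, −13)   [check: 7·424 − 13·228 = 4]
  32 = 8·4 + 0   → remainder 0, stop. gcd = 4 (last nonzero row E).
So gcd(228, 424) = 4, with Bézout identity 7·424 − 13·228 = 4. Containment (⊇): the Bézout identity exhibits 4 as an element of (228, 424), giving (4) ⊆ (228, 424). Containment (⊆): since 4 | 228 and 4 | 424 (228 = 4·57, 424 = 4·106), every Z-linear combination of 228 and 424 is divisible by 4, so (228, 424) ⊆ (4). Therefore (228, 424) = (4), d = 4.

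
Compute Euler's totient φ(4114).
φ(4114) = 1760

φ is multiplicative, with φ(p^e) = p^e − p^(e−1). Factorise 4114 = 2 · 11^2 · 17. Then
  φ(4114) = (2 − 1) · (11^2 − 11^1) · (17 − 1) = 1 · 110 · 16 = 1760.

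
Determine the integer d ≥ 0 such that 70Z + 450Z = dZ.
In the PID Z, (a, b) is generated by gcd(a, b). Compute gcd(450, 70) with the extended Euclidean algorithm, tracking rows (r, s, t) with s·450 + t·70 = r:
  row A: (450, 1, 0)   [1·450 + 0·70 = 450]
  row B: (70, 0, 1)   [0·450 + 1·70 = 70]
  450 = 6·70 + 30   → row C = row A − 6·row B = (30, 1, −6)   [check: 1·450 − 6·70 = 30]
  70 = 2·30 + 10   → row D = row B − 2·row C = (10, −2, 13)   [check: −2·450 + 13·70 = 10]
  30 = 3·10 + 0   → remainder 0, stop. gcd = 10 (last nonzero row D).
So gcd(70, 450) = 10, with Bézout identity −2·450 + 13·70 = 10. Containment (⊇): the Bézout identity exhibits 10 as an element of (70, 450), giving (10) ⊆ (70, 450). Containment (⊆): since 10 | 70 and 10 | 450 (70 = 10·7, 450 = 10·45), every Z-linear combination of 70 and 450 is divisible by 10, so (70, 450) ⊆ (10). Therefore (70, 450) = (10), d = 10.

Final answer: (70, 450) = (10); d = 10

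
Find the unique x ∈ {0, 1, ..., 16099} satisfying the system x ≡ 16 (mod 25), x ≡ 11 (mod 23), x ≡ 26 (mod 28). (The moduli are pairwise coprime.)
x ≡ 13466 (mod 16100); the representative in [0, 16100) is 13466

The moduli 25, 23, 28 are pairwise coprime, so by the CRT there is a unique solution mod 25·23·28 = 16100.
Solve by successive substitution. Start with x ≡ 16 (mod 25).
  Combine with x ≡ 11 (mod 23): write x = 16 + 25·t and require 16 + 25·t ≡ 11 (mod 23), i.e. 25·t ≡ 11 − 16 ≡ 18 (mod 23). Since 25^(−1) ≡ 12 (mod 23) (25 ≡ 2 (mod 23)), t ≡ 12·18 ≡ 9 (mod 23). So x ≡ 16 + 25·9 = 241 (mod 575).
  Combine with x ≡ 26 (mod 28): write x = 241 + 575·t and require 241 + 575·t ≡ 26 (mod 28), i.e. 575·t ≡ 26 − 241 ≡ 9 (mod 28). Since 575^(−1) ≡ 15 (mod 28) (575 ≡ 15 (mod 28)), t ≡ 15·9 ≡ 23 (mod 28). So x ≡ 241 + 575·23 = 13466 (mod 16100).
Unique solution in [0, 16100): x = 13466.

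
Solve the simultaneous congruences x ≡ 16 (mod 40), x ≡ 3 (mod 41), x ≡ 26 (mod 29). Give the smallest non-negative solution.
The moduli 40, 41, 29 are pairwise coprime, so by the CRT there is a unique solution mod 40·41·29 = 47560.
Solve by successive substitution. Start with x ≡ 16 (mod 40).
  Combine with x ≡ 3 (mod 41): write x = 16 + 40·t and require 16 + 40·t ≡ 3 (mod 41), i.e. 40·t ≡ 3 − 16 ≡ 28 (mod 41). Since 40^(−1) ≡ 40 (mod 41), t ≡ 40·28 ≡ 13 (mod 41). So x ≡ 16 + 40·13 = 536 (mod 1640).
  Combine with x ≡ 26 (mod 29): write x = 536 + 1640·t and require 536 + 1640·t ≡ 26 (mod 29), i.e. 1640·t ≡ 26 − 536 ≡ 12 (mod 29). Since 1640^(−1) ≡ 20 (mod 29) (1640 ≡ 16 (mod 29)), t ≡ 20·12 ≡ 8 (mod 29). So x ≡ 536 + 1640·8 = 13656 (mod 47560).
Unique solution in [0, 47560): x = 13656.

Final answer: x ≡ 13656 (mod 47560); the representative in [0, 47560) is 13656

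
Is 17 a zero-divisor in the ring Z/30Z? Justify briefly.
NO

gcd(17, 30) = 1, so 17 is a unit in Z/30Z (it has a multiplicative inverse). A unit cannot be a zero-divisor: if 17·b ≡ 0 then multiplying both sides by 17^(−1) gives b ≡ 0. So 17 is not a zero-divisor.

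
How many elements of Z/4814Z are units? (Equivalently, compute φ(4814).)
An element a ∈ Z/4814Z is a unit iff gcd(a, 4814) = 1, so the number of units is φ(4814). φ is multiplicative, with φ(p^e) = p^e − p^(e−1). Factorise 4814 = 2 · 29 · 83. Then
  φ(4814) = (2 − 1) · (29 − 1) · (83 − 1) = 1 · 28 · 82 = 2296.

Final answer: Z/4814Z has φ(4814) = 2296 units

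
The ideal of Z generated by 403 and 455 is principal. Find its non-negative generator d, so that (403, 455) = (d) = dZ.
In the PID Z, (a, b) is generated by gcd(a, b). Compute gcd(455, 403) with the extended Euclidean algorithm, tracking rows (r, s, t) with s·455 + t·403 = r:
  row A: (455, 1, 0)   [1·455 + 0·403 = 455]
  row B: (403, 0, 1)   [0·455 + 1·403 = 403]
  455 = 1·403 + 52   → row C = row A − 1·row B = (52, 1, −1)   [check: 1·455 − 1·403 = 52]
  403 = 7·52 + 39   → row D = row B − 7·row C = (39, −7, 8)   [check: −7·455 + 8·403 = 39]
  52 = 1·39 + 13   → row E = row C − 1·row D = (13, 8, −9)   [check: 8·455 − 9·403 = 13]
  39 = 3·13 + 0   → remainder 0, stop. gcd = 13 (last nonzero row E).
So gcd(403, 455) = 13, with Bézout identity 8·455 − 9·403 = 13. Containment (⊇): the Bézout identity exhibits 13 as an element of (403, 455), giving (13) ⊆ (403, 455). Containment (⊆): since 13 | 403 and 13 | 455 (403 = 13·31, 455 = 13·35), every Z-linear combination of 403 and 455 is divisible by 13, so (403, 455) ⊆ (13). Therefore (403, 455) = (13), d = 13.

Final answer: (403, 455) = (13); d = 13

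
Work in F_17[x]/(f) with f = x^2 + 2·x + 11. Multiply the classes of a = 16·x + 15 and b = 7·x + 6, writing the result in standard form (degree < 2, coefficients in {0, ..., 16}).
a · b ≡ 11·x + 14 (mod f(x))

Multiply as integer polynomials: a · b = 112·x^2 + 201·x + 90. Reducing coefficients mod 17: a · b ≡ 10·x^2 + 14·x + 5. Now divide by f(x) = x^2 + 2·x + 11 in F_17[x], eliminating the leading term at each step:
  leading term 10·x^2: subtract (10)·f(x) = 10·x^2 + 3·x + 8, leaving 11·x + 14 (coefficients mod 17)
The degree is now < 2, so this is the remainder. Hence a · b ≡ 11·x + 14 in F_17[x]/(f).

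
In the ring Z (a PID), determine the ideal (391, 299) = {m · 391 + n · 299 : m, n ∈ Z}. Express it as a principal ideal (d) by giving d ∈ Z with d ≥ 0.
In the PID Z, (a, b) is generated by gcd(a, b). Compute gcd(391, 299) with the extended Euclidean algorithm, tracking rows (r, s, t) with s·391 + t·299 = r:
  row A: (391, 1, 0)   [1·391 + 0·299 = 391]
  row B: (299, 0, 1)   [0·391 + 1·299 = 299]
  391 = 1·299 + 92   → row C = row A − 1·row B = (92, 1, −1)   [check: 1·391 − 1·299 = 92]
  299 = 3·92 + 23   → row D = row B − 3·row C = (23, −3, 4)   [check: −3·391 + 4·299 = 23]
  92 = 4·23 + 0   → remainder 0, stop. gcd = 23 (last nonzero row D).
So gcd(391, 299) = 23, with Bézout identity −3·391 + 4·299 = 23. Containment (⊇): the Bézout identity exhibits 23 as an element of (391, 299), giving (23) ⊆ (391, 299). Containment (⊆): since 23 | 391 and 23 | 299 (391 = 23·17, 299 = 23·13), every Z-linear combination of 391 and 299 is divisible by 23, so (391, 299) ⊆ (23). Therefore (391, 299) = (23), d = 23.

Final answer: (391, 299) = (23); d = 23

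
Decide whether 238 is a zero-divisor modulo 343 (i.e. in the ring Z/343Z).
YES

gcd(238, 343) = 7 > 1, so 238 is not a unit in Z/343Z. In Z/nZ every nonzero non-unit is a zero-divisor: explicitly, take b = 343/gcd = 49 ≠ 0 (mod 343); then 238·49 = 11662 = 34·343, i.e. 238·49 ≡ 0 (mod 343). So 238 is a zero-divisor.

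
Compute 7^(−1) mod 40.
7^(−1) ≡ 23 (mod 40)

Apply the extended Euclidean algorithm to (40, 7), tracking rows (r, s, t) with s·40 + t·7 = r. Each division r_prev = q·r_cur + r_new produces the new row as (previous row) − q·(current row):
  row A: (40, 1, 0)   [1·40 + 0·7 = 40]
  row B: (7, 0, 1)   [0·40 + 1·7 = 7]
  40 = 5·7 + 5   → row C = row A − 5·row B = (5, 1, −5)   [check: 1·40 − 5·7 = 5]
  7 = 1·5 + 2   → row D = row B − 1·row C = (2, −1, 6)   [check: −1·40 + 6·7 = 2]
  5 = 2·2 + 1   → row E = row C − 2·row D = (1, 3, −17)   [check: 3·40 − 17·7 = 1]
  2 = 2·1 + 0   → remainder 0, stop. gcd = 1 (last nonzero row E).
The gcd is 1, so 7 is invertible mod 40. The last nonzero row gives 3·40 − 17·7 = 1, so t = −17. So 7^(−1) ≡ −17 ≡ 23 (mod 40). Verify: 7 · 23 = 161 ≡ 1 (mod 40). ✓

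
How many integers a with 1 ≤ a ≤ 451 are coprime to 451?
The number of a ∈ {1, ..., 451} with gcd(a, 451) = 1 is by definition Euler's totient φ(451). φ is multiplicative, with φ(p^e) = p^e − p^(e−1). Factorise 451 = 11 · 41. Then
  φ(451) = (11 − 1) · (41 − 1) = 10 · 40 = 400.
So there are 400 such integers.

Final answer: 400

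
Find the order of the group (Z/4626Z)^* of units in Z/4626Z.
|(Z/4626Z)^*| = 1536

(Z/4626Z)^* consists of the classes a with gcd(a, 4626) = 1, so its order is φ(4626). φ is multiplicative, with φ(p^e) = p^e − p^(e−1). Factorise 4626 = 2 · 3^2 · 257. Then
  φ(4626) = (2 − 1) · (3^2 − 3^1) · (257 − 1) = 1 · 6 · 256 = 1536.
Thus |(Z/4626Z)^*| = 1536.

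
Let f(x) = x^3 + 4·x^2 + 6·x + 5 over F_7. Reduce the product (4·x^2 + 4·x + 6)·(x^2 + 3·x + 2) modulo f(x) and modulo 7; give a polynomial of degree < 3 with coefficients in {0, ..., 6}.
a · b ≡ 2·x^2 + 6·x + 5 (mod f(x))

Multiply as integer polynomials: a · b = 4·x^4 + 16·x^3 + 26·x^2 + 26·x + 12. Reducing coefficients mod 7: a · b ≡ 4·x^4 + 2·x^3 + 5·x^2 + 5·x + 5. Now divide by f(x) = x^3 + 4·x^2 + 6·x + 5 in F_7[x], eliminating the leading term at each step:
  leading term 4·x^4: subtract (4·x)·f(x) = 4·x^4 + 2·x^3 + 3·x^2 + 6·x, leaving 2·x^2 + 6·x + 5 (coefficients mod 7)
The degree is now < 3, so this is the remainder. Hence a · b ≡ 2·x^2 + 6·x + 5 in F_7[x]/(f).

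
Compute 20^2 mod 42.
22

Use repeated squaring. Binary(2) = 10. Walk through the bits of the exponent 2 left-to-right: at each bit after the leading one, square the running value, then multiply by 20 if the bit is 1 (always reducing mod 42):
  bit 1 = 1 (leading): start with 20.
  bit 2 = 0: square 20^2 = 400 ≡ 22 (mod 42).
Final value: 20^2 ≡ 22 (mod 42).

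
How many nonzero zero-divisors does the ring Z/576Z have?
Z/576Z has 383 nonzero zero-divisors

In Z/576Z each nonzero element is either a unit (gcd with 576 is 1) or a zero-divisor (gcd > 1). The number of units is φ(576): factorise 576 = 2^6 · 3^2, so φ(576) = (2^6 − 2^5) · (3^2 − 3^1) = 32 · 6 = 192. The nonzero elements number 576 − 1 = 575. Hence the nonzero zero-divisors number 575 − 192 = 383.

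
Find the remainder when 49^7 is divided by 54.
13

Use repeated squaring. Binary(7) = 111. Walk through the bits of the exponent 7 left-to-right: at each bit after the leading one, square the running value, then multiply by 49 if the bit is 1 (always reducing mod 54):
  bit 1 = 1 (leading): start with 49.
  bit 2 = 1: square 49^2 = 2401 ≡ 25; bit is 1, so multiply 25·49 = 1225 ≡ 37 (mod 54).
  bit 3 = 1: square 37^2 = 1369 ≡ 19; bit is 1, so multiply 19·49 = 931 ≡ 13 (mod 54).
Final value: 49^7 ≡ 13 (mod 54).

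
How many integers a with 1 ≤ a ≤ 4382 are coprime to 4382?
1872

The number of a ∈ {1, ..., 4382} with gcd(a, 4382) = 1 is by definition Euler's totient φ(4382). φ is multiplicative, with φ(p^e) = p^e − p^(e−1). Factorise 4382 = 2 · 7 · 313. Then
  φ(4382) = (2 − 1) · (7 − 1) · (313 − 1) = 1 · 6 · 312 = 1872.
So there are 1872 such integers.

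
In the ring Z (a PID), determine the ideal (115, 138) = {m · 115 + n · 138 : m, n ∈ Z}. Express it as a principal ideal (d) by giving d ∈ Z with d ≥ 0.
In the PID Z, (a, b) is generated by gcd(a, b). Compute gcd(138, 115) with the extended Euclidean algorithm, tracking rows (r, s, t) with s·138 + t·115 = r:
  row A: (138, 1, 0)   [1·138 + 0·115 = 138]
  row B: (115, 0, 1)   [0·138 + 1·115 = 115]
  138 = 1·115 + 23   → row C = row A − 1·row B = (23, 1, −1)   [check: 1·138 − 1·115 = 23]
  115 = 5·23 + 0   → remainder 0, stop. gcd = 23 (last nonzero row C).
So gcd(115, 138) = 23, with Bézout identity 1·138 − 1·115 = 23. Containment (⊇): the Bézout identity exhibits 23 as an element of (115, 138), giving (23) ⊆ (115, 138). Containment (⊆): since 23 | 115 and 23 | 138 (115 = 23·5, 138 = 23·6), every Z-linear combination of 115 and 138 is divisible by 23, so (115, 138) ⊆ (23). Therefore (115, 138) = (23), d = 23.

Final answer: (115, 138) = (23); d = 23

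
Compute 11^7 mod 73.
Use repeated squaring. Binary(7) = 111. Walk through the bits of the exponent 7 left-to-right: at each bit after the leading one, square the running value, then multiply by 11 if the bit is 1 (always reducing mod 73):
  bit 1 = 1 (leading): start with 11.
  bit 2 = 1: square 11^2 = 121 ≡ 48; bit is 1, so multiply 48·11 = 528 ≡ 17 (mod 73).
  bit 3 = 1: square 17^2 = 289 ≡ 70; bit is 1, so multiply 70·11 = 770 ≡ 40 (mod 73).
Final value: 11^7 ≡ 40 (mod 73).

Final answer: 40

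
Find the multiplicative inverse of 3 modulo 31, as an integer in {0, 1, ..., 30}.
3^(−1) ≡ 21 (mod 31)

Apply the extended Euclidean algorithm to (31, 3), tracking rows (r, s, t) with s·31 + t·3 = r. Each division r_prev = q·r_cur + r_new produces the new row as (previous row) − q·(current row):
  row A: (31, 1, 0)   [1·31 + 0·3 = 31]
  row B: (3, 0, 1)   [0·31 + 1·3 = 3]
  31 = 10·3 + 1   → row C = row A − 10·row B = (1, 1, −10)   [check: 1·31 − 10·3 = 1]
  3 = 3·1 + 0   → remainder 0, stop. gcd = 1 (last nonzero row C).
The gcd is 1, so 3 is invertible mod 31. The last nonzero row gives 1·31 − 10·3 = 1, so t = −10. So 3^(−1) ≡ −10 ≡ 21 (mod 31). Verify: 3 · 21 = 63 ≡ 1 (mod 31). ✓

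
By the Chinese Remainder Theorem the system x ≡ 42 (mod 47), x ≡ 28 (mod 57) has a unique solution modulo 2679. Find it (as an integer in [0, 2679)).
x ≡ 2251 (mod 2679); the representative in [0, 2679) is 2251

The moduli 47, 57 are pairwise coprime, so by the CRT there is a unique solution mod 47·57 = 2679.
Solve by successive substitution. Start with x ≡ 42 (mod 47).
  Combine with x ≡ 28 (mod 57): write x = 42 + 47·t and require 42 + 47·t ≡ 28 (mod 57), i.e. 47·t ≡ 28 − 42 ≡ 43 (mod 57). Since 47^(−1) ≡ 17 (mod 57), t ≡ 17·43 ≡ 47 (mod 57). So x ≡ 42 + 47·47 = 2251 (mod 2679).
Unique solution in [0, 2679): x = 2251.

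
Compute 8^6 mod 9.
1

Use repeated squaring. Binary(6) = 110. Walk through the bits of the exponent 6 left-to-right: at each bit after the leading one, square the running value, then multiply by 8 if the bit is 1 (always reducing mod 9):
  bit 1 = 1 (leading): start with 8.
  bit 2 = 1: square 8^2 = 64 ≡ 1; bit is 1, so multiply 1·8 = 8 (mod 9).
  bit 3 = 0: square 8^2 = 64 ≡ 1 (mod 9).
Final value: 8^6 ≡ 1 (mod 9).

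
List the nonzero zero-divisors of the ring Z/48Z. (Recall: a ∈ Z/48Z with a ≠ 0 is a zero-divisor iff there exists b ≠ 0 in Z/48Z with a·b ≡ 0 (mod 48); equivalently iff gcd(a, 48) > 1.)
nonzero zero-divisors of Z/48Z = {2, 3, 4, 6, 8, 9, 10, 12, 14, 15, 16, 18, 20, 21, 22, 24, 26, 27, 28, 30, 32, 33, 34, 36, 38, 39, 40, 42, 44, 45, 46}

An element a ∈ Z/48Z (with a ≠ 0) is a zero-divisor iff gcd(a, 48) > 1 (because a is a unit precisely when gcd(a, n) = 1, and in Z/nZ every nonzero, non-unit element is a zero-divisor). Scan a = 1, ..., 47 and keep those with gcd(a, 48) > 1:
  gcd(2, 48) = 2, gcd(3, 48) = 3, gcd(4, 48) = 4, gcd(6, 48) = 6, gcd(8, 48) = 8, gcd(9, 48) = 3, gcd(10, 48) = 2, gcd(12, 48) = 12, gcd(14, 48) = 2, gcd(15, 48) = 3, gcd(16, 48) = 16, gcd(18, 48) = 6, gcd(20, 48) = 4, gcd(21, 48) = 3, gcd(22, 48) = 2, gcd(24, 48) = 24, gcd(26, 48) = 2, gcd(27, 48) = 3, gcd(28, 48) = 4, gcd(30, 48) = 6, gcd(32, 48) = 16, gcd(33, 48) = 3, gcd(34, 48) = 2, gcd(36, 48) = 12, gcd(38, 48) = 2, gcd(39, 48) = 3, gcd(40, 48) = 8, gcd(42, 48) = 6, gcd(44, 48) = 4, gcd(45, 48) = 3, gcd(46, 48) = 2.
All other a ∈ {1, ..., 47} have gcd(a, 48) = 1 and are units. So the nonzero zero-divisors are exactly the 31 values of a appearing in this scan.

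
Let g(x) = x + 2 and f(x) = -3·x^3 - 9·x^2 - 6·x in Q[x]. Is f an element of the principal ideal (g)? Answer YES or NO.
YES

In Q[x] the ideal (g) consists of all multiples of g, so f ∈ (g) iff g | f, i.e. iff the remainder of f on division by g is 0. Divide f by g (g is monic, so eliminate the leading term of the running remainder at each step):
  leading term -3·x^3: subtract (-3·x^2)·g(x) = -3·x^3 - 6·x^2, leaving -3·x^2 - 6·x
  leading term -3·x^2: subtract (-3·x)·g(x) = -3·x^2 - 6·x, leaving 0
The remainder is 0, so f(x) = g(x) · h(x) with h(x) = -3·x^2 - 3·x. Hence g | f, i.e. f ∈ (g).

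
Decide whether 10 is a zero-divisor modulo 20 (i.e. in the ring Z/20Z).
gcd(10, 20) = 10 > 1, so 10 is not a unit in Z/20Z. In Z/nZ every nonzero non-unit is a zero-divisor: explicitly, take b = 20/gcd = 2 ≠ 0 (mod 20); then 10·2 = 20 = 1·20, i.e. 10·2 ≡ 0 (mod 20). So 10 is a zero-divisor.

Final answer: YES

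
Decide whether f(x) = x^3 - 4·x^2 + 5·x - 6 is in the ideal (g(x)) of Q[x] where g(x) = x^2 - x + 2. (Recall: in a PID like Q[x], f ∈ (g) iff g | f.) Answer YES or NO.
YES

In Q[x] the ideal (g) consists of all multiples of g, so f ∈ (g) iff g | f, i.e. iff the remainder of f on division by g is 0. Divide f by g (g is monic, so eliminate the leading term of the running remainder at each step):
  leading term x^3: subtract (x)·g(x) = x^3 - x^2 + 2·x, leaving -3·x^2 + 3·x - 6
  leading term -3·x^2: subtract (-3)·g(x) = -3·x^2 + 3·x - 6, leaving 0
The remainder is 0, so f(x) = g(x) · h(x) with h(x) = x - 3. Hence g | f, i.e. f ∈ (g).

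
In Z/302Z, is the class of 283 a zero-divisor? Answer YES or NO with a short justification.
NO

gcd(283, 302) = 1, so 283 is a unit in Z/302Z (it has a multiplicative inverse). A unit cannot be a zero-divisor: if 283·b ≡ 0 then multiplying both sides by 283^(−1) gives b ≡ 0. So 283 is not a zero-divisor.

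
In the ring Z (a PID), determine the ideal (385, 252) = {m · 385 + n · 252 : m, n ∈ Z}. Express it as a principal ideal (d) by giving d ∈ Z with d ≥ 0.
In the PID Z, (a, b) is generated by gcd(a, b). Compute gcd(385, 252) with the extended Euclidean algorithm, tracking rows (r, s, t) with s·385 + t·252 = r:
  row A: (385, 1, 0)   [1·385 + 0·252 = 385]
  row B: (252, 0, 1)   [0·385 + 1·252 = 252]
  385 = 1·252 + 133   → row C = row A − 1·row B = (133, 1, −1)   [check: 1·385 − 1·252 = 133]
  252 = 1·133 + 119   → row D = row B − 1·row C = (119, −1, 2)   [check: −1·385 + 2·252 = 119]
  133 = 1·119 + 14   → row E = row C − 1·row D = (14, 2, −3)   [check: 2·385 − 3·252 = 14]
  119 = 8·14 + 7   → row F = row D − 8·row E = (7, −17, 26)   [check: −17·385 + 26·252 = 7]
  14 = 2·7 + 0   → remainder 0, stop. gcd = 7 (last nonzero row F).
So gcd(385, 252) = 7, with Bézout identity −17·385 + 26·252 = 7. Containment (⊇): the Bézout identity exhibits 7 as an element of (385, 252), giving (7) ⊆ (385, 252). Containment (⊆): since 7 | 385 and 7 | 252 (385 = 7·55, 252 = 7·36), every Z-linear combination of 385 and 252 is divisible by 7, so (385, 252) ⊆ (7). Therefore (385, 252) = (7), d = 7.

Final answer: (385, 252) = (7); d = 7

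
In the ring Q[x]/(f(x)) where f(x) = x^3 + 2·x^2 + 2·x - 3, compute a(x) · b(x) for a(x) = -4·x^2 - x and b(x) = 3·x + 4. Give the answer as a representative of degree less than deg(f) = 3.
a · b ≡ 5·x^2 + 20·x - 36 (mod f(x))

First multiply in Q[x] without reducing: a · b = -12·x^3 - 19·x^2 - 4·x. Now divide by f(x) = x^3 + 2·x^2 + 2·x - 3, eliminating the leading term at each step:
  leading term -12·x^3: subtract (-12)·f(x) = -12·x^3 - 24·x^2 - 24·x + 36, leaving 5·x^2 + 20·x - 36
The degree is now < 3, so this is the remainder. Hence a · b ≡ 5·x^2 + 20·x - 36 in Q[x]/(f).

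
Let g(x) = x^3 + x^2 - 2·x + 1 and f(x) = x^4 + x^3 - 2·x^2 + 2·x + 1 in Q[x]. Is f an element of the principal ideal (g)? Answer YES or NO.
NO

In Q[x] the ideal (g) consists of all multiples of g, so f ∈ (g) iff g | f, i.e. iff the remainder of f on division by g is 0. Divide f by g (g is monic, so eliminate the leading term of the running remainder at each step):
  leading term x^4: subtract (x)·g(x) = x^4 + x^3 - 2·x^2 + x, leaving x + 1
The remainder r(x) = x + 1 ≠ 0 (and deg r < deg g), so g ∤ f, i.e. f ∉ (g).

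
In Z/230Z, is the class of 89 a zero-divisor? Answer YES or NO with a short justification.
NO

gcd(89, 230) = 1, so 89 is a unit in Z/230Z (it has a multiplicative inverse). A unit cannot be a zero-divisor: if 89·b ≡ 0 then multiplying both sides by 89^(−1) gives b ≡ 0. So 89 is not a zero-divisor.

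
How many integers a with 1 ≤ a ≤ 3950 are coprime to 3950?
1560

The number of a ∈ {1, ..., 3950} with gcd(a, 3950) = 1 is by definition Euler's totient φ(3950). φ is multiplicative, with φ(p^e) = p^e − p^(e−1). Factorise 3950 = 2 · 5^2 · 79. Then
  φ(3950) = (2 − 1) · (5^2 − 5^1) · (79 − 1) = 1 · 20 · 78 = 1560.
So there are 1560 such integers.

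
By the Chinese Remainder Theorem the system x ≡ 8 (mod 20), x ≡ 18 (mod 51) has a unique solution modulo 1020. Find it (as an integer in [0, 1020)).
x ≡ 528 (mod 1020); the representative in [0, 1020) is 528

The moduli 20, 51 are pairwise coprime, so by the CRT there is a unique solution mod 20·51 = 1020.
Solve by successive substitution. Start with x ≡ 8 (mod 20).
  Combine with x ≡ 18 (mod 51): write x = 8 + 20·t and require 8 + 20·t ≡ 18 (mod 51), i.e. 20·t ≡ 18 − 8 ≡ 10 (mod 51). Since 20^(−1) ≡ 23 (mod 51), t ≡ 23·10 ≡ 26 (mod 51). So x ≡ 8 + 20·26 = 528 (mod 1020).
Unique solution in [0, 1020): x = 528.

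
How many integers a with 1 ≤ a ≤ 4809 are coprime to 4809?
2736

The number of a ∈ {1, ..., 4809} with gcd(a, 4809) = 1 is by definition Euler's totient φ(4809). φ is multiplicative, with φ(p^e) = p^e − p^(e−1). Factorise 4809 = 3 · 7 · 229. Then
  φ(4809) = (3 − 1) · (7 − 1) · (229 − 1) = 2 · 6 · 228 = 2736.
So there are 2736 such integers.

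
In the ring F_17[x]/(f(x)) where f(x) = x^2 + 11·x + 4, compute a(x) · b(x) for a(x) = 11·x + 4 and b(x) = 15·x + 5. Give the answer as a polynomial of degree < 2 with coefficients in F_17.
Multiply as integer polynomials: a · b = 165·x^2 + 115·x + 20. Reducing coefficients mod 17: a · b ≡ 12·x^2 + 13·x + 3. Now divide by f(x) = x^2 + 11·x + 4 in F_17[x], eliminating the leading term at each step:
  leading term 12·x^2: subtract (12)·f(x) = 12·x^2 + 13·x + 14, leaving 6 (coefficients mod 17)
The degree is now < 2, so this is the remainder. Hence a · b ≡ 6 in F_17[x]/(f).

Final answer: a · b ≡ 6 (mod f(x))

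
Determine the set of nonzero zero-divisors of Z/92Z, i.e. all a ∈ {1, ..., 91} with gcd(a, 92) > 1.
nonzero zero-divisors of Z/92Z = {2, 4, 6, 8, 10, 12, 14, 16, 18, 20, 22, 23, 24, 26, 28, 30, 32, 34, 36, 38, 40, 42, 44, 46, 48, 50, 52, 54, 56, 58, 60, 62, 64, 66, 68, 69, 70, 72, 74, 76, 78, 80, 82, 84, 86, 88, 90}

An element a ∈ Z/92Z (with a ≠ 0) is a zero-divisor iff gcd(a, 92) > 1 (because a is a unit precisely when gcd(a, n) = 1, and in Z/nZ every nonzero, non-unit element is a zero-divisor). Scan a = 1, ..., 91 and keep those with gcd(a, 92) > 1:
  gcd(2, 92) = 2, gcd(4, 92) = 4, gcd(6, 92) = 2, gcd(8, 92) = 4, gcd(10, 92) = 2, gcd(12, 92) = 4, gcd(14, 92) = 2, gcd(16, 92) = 4, gcd(18, 92) = 2, gcd(20, 92) = 4, gcd(22, 92) = 2, gcd(23, 92) = 23, gcd(24, 92) = 4, gcd(26, 92) = 2, gcd(28, 92) = 4, gcd(30, 92) = 2, gcd(32, 92) = 4, gcd(34, 92) = 2, gcd(36, 92) = 4, gcd(38, 92) = 2, gcd(40, 92) = 4, gcd(42, 92) = 2, gcd(44, 92) = 4, gcd(46, 92) = 46, gcd(48, 92) = 4, gcd(50, 92) = 2, gcd(52, 92) = 4, gcd(54, 92) = 2, gcd(56, 92) = 4, gcd(58, 92) = 2, gcd(60, 92) = 4, gcd(62, 92) = 2, gcd(64, 92) = 4, gcd(66, 92) = 2, gcd(68, 92) = 4, gcd(69, 92) = 23, gcd(70, 92) = 2, gcd(72, 92) = 4, gcd(74, 92) = 2, gcd(76, 92) = 4, gcd(78, 92) = 2, gcd(80, 92) = 4, gcd(82, 92) = 2, gcd(84, 92) = 4, gcd(86, 92) = 2, gcd(88, 92) = 4, gcd(90, 92) = 2.
All other a ∈ {1, ..., 91} have gcd(a, 92) = 1 and are units. So the nonzero zero-divisors are exactly the 47 values of a appearing in this scan.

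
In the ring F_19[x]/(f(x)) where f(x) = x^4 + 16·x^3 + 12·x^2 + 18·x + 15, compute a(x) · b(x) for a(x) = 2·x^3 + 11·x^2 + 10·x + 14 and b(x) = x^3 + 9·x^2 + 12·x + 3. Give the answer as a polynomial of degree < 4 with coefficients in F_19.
Multiply as integer polynomials: a · b = 2·x^6 + 29·x^5 + 133·x^4 + 242·x^3 + 279·x^2 + 198·x + 42. Reducing coefficients mod 19: a · b ≡ 2·x^6 + 10·x^5 + 14·x^3 + 13·x^2 + 8·x + 4. Now divide by f(x) = x^4 + 16·x^3 + 12·x^2 + 18·x + 15 in F_19[x], eliminating the leading term at each step:
  leading term 2·x^6: subtract (2·x^2)·f(x) = 2·x^6 + 13·x^5 + 5·x^4 + 17·x^3 + 11·x^2, leaving 16·x^5 + 14·x^4 + 16·x^3 + 2·x^2 + 8·x + 4 (coefficients mod 19)
  leading term 16·x^5: subtract (16·x)·f(x) = 16·x^5 + 9·x^4 + 2·x^3 + 3·x^2 + 12·x, leaving 5·x^4 + 14·x^3 + 18·x^2 + 15·x + 4 (coefficients mod 19)
  leading term 5·x^4: subtract (5)·f(x) = 5·x^4 + 4·x^3 + 3·x^2 + 14·x + 18, leaving 10·x^3 + 15·x^2 + x + 5 (coefficients mod 19)
The degree is now < 4, so this is the remainder. Hence a · b ≡ 10·x^3 + 15·x^2 + x + 5 in F_19[x]/(f).

Final answer: a · b ≡ 10·x^3 + 15·x^2 + x + 5 (mod f(x))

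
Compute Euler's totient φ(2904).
φ is multiplicative, with φ(p^e) = p^e − p^(e−1). Factorise 2904 = 2^3 · 3 · 11^2. Then
  φ(2904) = (2^3 − 2^2) · (3 − 1) · (11^2 − 11^1) = 4 · 2 · 110 = 880.

Final answer: φ(2904) = 880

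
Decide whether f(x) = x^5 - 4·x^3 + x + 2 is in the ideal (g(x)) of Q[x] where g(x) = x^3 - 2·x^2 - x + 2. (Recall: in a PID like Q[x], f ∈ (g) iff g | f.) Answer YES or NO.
NO

In Q[x] the ideal (g) consists of all multiples of g, so f ∈ (g) iff g | f, i.e. iff the remainder of f on division by g is 0. Divide f by g (g is monic, so eliminate the leading term of the running remainder at each step):
  leading term x^5: subtract (x^2)·g(x) = x^5 - 2·x^4 - x^3 + 2·x^2, leaving 2·x^4 - 3·x^3 - 2·x^2 + x + 2
  leading term 2·x^4: subtract (2·x)·g(x) = 2·x^4 - 4·x^3 - 2·x^2 + 4·x, leaving x^3 - 3·x + 2
  leading term x^3: subtract (1)·g(x) = x^3 - 2·x^2 - x + 2, leaving 2·x^2 - 2·x
The remainder r(x) = 2·x^2 - 2·x ≠ 0 (and deg r < deg g), so g ∤ f, i.e. f ∉ (g).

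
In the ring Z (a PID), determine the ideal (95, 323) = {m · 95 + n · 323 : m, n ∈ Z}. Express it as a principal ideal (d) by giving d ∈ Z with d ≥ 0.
In the PID Z, (a, b) is generated by gcd(a, b). Compute gcd(323, 95) with the extended Euclidean algorithm, tracking rows (r, s, t) with s·323 + t·95 = r:
  row A: (323, 1, 0)   [1·323 + 0·95 = 323]
  row B: (95, 0, 1)   [0·323 + 1·95 = 95]
  323 = 3·95 + 38   → row C = row A − 3·row B = (38, 1, −3)   [check: 1·323 − 3·95 = 38]
  95 = 2·38 + 19   → row D = row B − 2·row C = (19, −2, 7)   [check: −2·323 + 7·95 = 19]
  38 = 2·19 + 0   → remainder 0, stop. gcd = 19 (last nonzero row D).
So gcd(95, 323) = 19, with Bézout identity −2·323 + 7·95 = 19. Containment (⊇): the Bézout identity exhibits 19 as an element of (95, 323), giving (19) ⊆ (95, 323). Containment (⊆): since 19 | 95 and 19 | 323 (95 = 19·5, 323 = 19·17), every Z-linear combination of 95 and 323 is divisible by 19, so (95, 323) ⊆ (19). Therefore (95, 323) = (19), d = 19.

Final answer: (95, 323) = (19); d = 19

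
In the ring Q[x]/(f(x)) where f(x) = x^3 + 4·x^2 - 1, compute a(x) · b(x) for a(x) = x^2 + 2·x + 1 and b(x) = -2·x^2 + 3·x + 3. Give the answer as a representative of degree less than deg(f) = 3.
First multiply in Q[x] without reducing: a · b = -2·x^4 - x^3 + 7·x^2 + 9·x + 3. Now divide by f(x) = x^3 + 4·x^2 - 1, eliminating the leading term at each step:
  leading term -2·x^4: subtract (-2·x)·f(x) = -2·x^4 - 8·x^3 + 2·x, leaving 7·x^3 + 7·x^2 + 7·x + 3
  leading term 7·x^3: subtract (7)·f(x) = 7·x^3 + 28·x^2 - 7, leaving -21·x^2 + 7·x + 10
The degree is now < 3, so this is the remainder. Hence a · b ≡ -21·x^2 + 7·x + 10 in Q[x]/(f).

Final answer: a · b ≡ -21·x^2 + 7·x + 10 (mod f(x))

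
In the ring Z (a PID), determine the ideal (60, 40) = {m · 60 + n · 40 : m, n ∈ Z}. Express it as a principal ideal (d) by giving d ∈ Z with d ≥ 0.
In the PID Z, (a, b) is generated by gcd(a, b). Compute gcd(60, 40) with the extended Euclidean algorithm, tracking rows (r, s, t) with s·60 + t·40 = r:
  row A: (60, 1, 0)   [1·60 + 0·40 = 60]
  row B: (40, 0, 1)   [0·60 + 1·40 = 40]
  60 = 1·40 + 20   → row C = row A − 1·row B = (20, 1, −1)   [check: 1·60 − 1·40 = 20]
  40 = 2·20 + 0   → remainder 0, stop. gcd = 20 (last nonzero row C).
So gcd(60, 40) = 20, with Bézout identity 1·60 − 1·40 = 20. Containment (⊇): the Bézout identity exhibits 20 as an element of (60, 40), giving (20) ⊆ (60, 40). Containment (⊆): since 20 | 60 and 20 | 40 (60 = 20·3, 40 = 20·2), every Z-linear combination of 60 and 40 is divisible by 20, so (60, 40) ⊆ (20). Therefore (60, 40) = (20), d = 20.

Final answer: (60, 40) = (20); d = 20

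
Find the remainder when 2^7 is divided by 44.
Use repeated squaring. Binary(7) = 111. Walk through the bits of the exponent 7 left-to-right: at each bit after the leading one, square the running value, then multiply by 2 if the bit is 1 (always reducing mod 44):
  bit 1 = 1 (leading): start with 2.
  bit 2 = 1: square 2^2 = 4; bit is 1, so multiply 4·2 = 8 (mod 44).
  bit 3 = 1: square 8^2 = 64 ≡ 20; bit is 1, so multiply 20·2 = 40 (mod 44).
Final value: 2^7 ≡ 40 (mod 44).

Final answer: 40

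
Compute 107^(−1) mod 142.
107^(−1) ≡ 73 (mod 142)

Apply the extended Euclidean algorithm to (142, 107), tracking rows (r, s, t) with s·142 + t·107 = r. Each division r_prev = q·r_cur + r_new produces the new row as (previous row) − q·(current row):
  row A: (142, 1, 0)   [1·142 + 0·107 = 142]
  row B: (107, 0, 1)   [0·142 + 1·107 = 107]
  142 = 1·107 + 35   → row C = row A − 1·row B = (35, 1, −1)   [check: 1·142 − 1·107 = 35]
  107 = 3·35 + 2   → row D = row B − 3·row C = (2, −3, 4)   [check: −3·142 + 4·107 = 2]
  35 = 17·2 + 1   → row E = row C − 17·row D = (1, 52, −69)   [check: 52·142 − 69·107 = 1]
  2 = 2·1 + 0   → remainder 0, stop. gcd = 1 (last nonzero row E).
The gcd is 1, so 107 is invertible mod 142. The last nonzero row gives 52·142 − 69·107 = 1, so t = −69. So 107^(−1) ≡ −69 ≡ 73 (mod 142). Verify: 107 · 73 = 7811 ≡ 1 (mod 142). ✓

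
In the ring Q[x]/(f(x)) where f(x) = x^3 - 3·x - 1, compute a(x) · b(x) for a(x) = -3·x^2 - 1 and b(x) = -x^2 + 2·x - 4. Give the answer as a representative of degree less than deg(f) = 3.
First multiply in Q[x] without reducing: a · b = 3·x^4 - 6·x^3 + 13·x^2 - 2·x + 4. Now divide by f(x) = x^3 - 3·x - 1, eliminating the leading term at each step:
  leading term 3·x^4: subtract (3·x)·f(x) = 3·x^4 - 9·x^2 - 3·x, leaving -6·x^3 + 22·x^2 + x + 4
  leading term -6·x^3: subtract (-6)·f(x) = -6·x^3 + 18·x + 6, leaving 22·x^2 - 17·x - 2
The degree is now < 3, so this is the remainder. Hence a · b ≡ 22·x^2 - 17·x - 2 in Q[x]/(f).

Final answer: a · b ≡ 22·x^2 - 17·x - 2 (mod f(x))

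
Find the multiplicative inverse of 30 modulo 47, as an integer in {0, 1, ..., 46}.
30^(−1) ≡ 11 (mod 47)

Apply the extended Euclidean algorithm to (47, 30), tracking rows (r, s, t) with s·47 + t·30 = r. Each division r_prev = q·r_cur + r_new produces the new row as (previous row) − q·(current row):
  row A: (47, 1, 0)   [1·47 + 0·30 = 47]
  row B: (30, 0, 1)   [0·47 + 1·30 = 30]
  47 = 1·30 + 17   → row C = row A − 1·row B = (17, 1, −1)   [check: 1·47 − 1·30 = 17]
  30 = 1·17 + 13   → row D = row B − 1·row C = (13, −1, 2)   [check: −1·47 + 2·30 = 13]
  17 = 1·13 + 4   → row E = row C − 1·row D = (4, 2, −3)   [check: 2·47 − 3·30 = 4]
  13 = 3·4 + 1   → row F = row D − 3·row E = (1, −7, 11)   [check: −7·47 + 11·30 = 1]
  4 = 4·1 + 0   → remainder 0, stop. gcd = 1 (last nonzero row F).
The gcd is 1, so 30 is invertible mod 47. The last nonzero row gives −7·47 + 11·30 = 1, so t = 11. So 30^(−1) ≡ 11 (mod 47). Verify: 30 · 11 = 330 ≡ 1 (mod 47). ✓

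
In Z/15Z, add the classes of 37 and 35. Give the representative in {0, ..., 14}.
12

Reduce the summands first: 37 ≡ 7, 35 ≡ 5 (mod 15), so 37 + 35 ≡ 7 + 5 (mod 15). 7 + 5 = 12; 12 = 0·15 + 12, so (37 + 35) mod 15 = 12.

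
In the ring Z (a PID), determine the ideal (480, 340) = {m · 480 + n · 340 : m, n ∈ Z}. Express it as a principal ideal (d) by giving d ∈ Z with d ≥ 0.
(480, 340) = (20); d = 20

In the PID Z, (a, b) is generated by gcd(a, b). Compute gcd(480, 340) with the extended Euclidean algorithm, tracking rows (r, s, t) with s·480 + t·340 = r:
  row A: (480, 1, 0)   [1·480 + 0·340 = 480]
  row B: (340, 0, 1)   [0·480 + 1·340 = 340]
  480 = 1·340 + 140   → row C = row A − 1·row B = (140, 1, −1)   [check: 1·480 − 1·340 = 140]
  340 = 2·140 + 60   → row D = row B − 2·row C = (60, −2, 3)   [check: −2·480 + 3·340 = 60]
  140 = 2·60 + 20   → row E = row C − 2·row D = (20, 5, −7)   [check: 5·480 − 7·340 = 20]
  60 = 3·20 + 0   → remainder 0, stop. gcd = 20 (last nonzero row E).
So gcd(480, 340) = 20, with Bézout identity 5·480 − 7·340 = 20. Containment (⊇): the Bézout identity exhibits 20 as an element of (480, 340), giving (20) ⊆ (480, 340). Containment (⊆): since 20 | 480 and 20 | 340 (480 = 20·24, 340 = 20·17), every Z-linear combination of 480 and 340 is divisible by 20, so (480, 340) ⊆ (20). Therefore (480, 340) = (20), d = 20.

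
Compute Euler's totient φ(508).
φ is multiplicative, with φ(p^e) = p^e − p^(e−1). Factorise 508 = 2^2 · 127. Then
  φ(508) = (2^2 − 2^1) · (127 − 1) = 2 · 126 = 252.

Final answer: φ(508) = 252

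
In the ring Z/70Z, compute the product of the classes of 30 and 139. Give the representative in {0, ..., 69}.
Reduce the factors first: 139 ≡ 69 (mod 70), so 30 · 139 ≡ 30 · 69 (mod 70). 30 · 69 = 2070. Dividing by 70: 2070 = 29·70 + 40. So (30 · 139) mod 70 = 40.

Final answer: 40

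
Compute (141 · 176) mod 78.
12

Reduce the factors first: 141 ≡ 63, 176 ≡ 20 (mod 78), so 141 · 176 ≡ 63 · 20 (mod 78). 63 · 20 = 1260. Dividing by 78: 1260 = 16·78 + 12. So (141 · 176) mod 78 = 12.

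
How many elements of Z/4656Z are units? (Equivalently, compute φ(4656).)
Z/4656Z has φ(4656) = 1536 units

An element a ∈ Z/4656Z is a unit iff gcd(a, 4656) = 1, so the number of units is φ(4656). φ is multiplicative, with φ(p^e) = p^e − p^(e−1). Factorise 4656 = 2^4 · 3 · 97. Then
  φ(4656) = (2^4 − 2^3) · (3 − 1) · (97 − 1) = 8 · 2 · 96 = 1536.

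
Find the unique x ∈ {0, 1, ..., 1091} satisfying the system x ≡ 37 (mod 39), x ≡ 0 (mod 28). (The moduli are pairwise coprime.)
x ≡ 700 (mod 1092); the representative in [0, 1092) is 700

The moduli 39, 28 are pairwise coprime, so by the CRT there is a unique solution mod 39·28 = 1092.
Solve by successive substitution. Start with x ≡ 37 (mod 39).
  Combine with x ≡ 0 (mod 28): write x = 37 + 39·t and require 37 + 39·t ≡ 0 (mod 28), i.e. 39·t ≡ 0 − 37 ≡ 19 (mod 28). Since 39^(−1) ≡ 23 (mod 28) (39 ≡ 11 (mod 28)), t ≡ 23·19 ≡ 17 (mod 28). So x ≡ 37 + 39·17 = 700 (mod 1092).
Unique solution in [0, 1092): x = 700.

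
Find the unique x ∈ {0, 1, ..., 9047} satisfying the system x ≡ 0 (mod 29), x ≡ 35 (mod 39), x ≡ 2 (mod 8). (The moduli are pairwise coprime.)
x ≡ 7250 (mod 9048); the representative in [0, 9048) is 7250

The moduli 29, 39, 8 are pairwise coprime, so by the CRT there is a unique solution mod 29·39·8 = 9048.
Solve by successive substitution. Start with x ≡ 0 (mod 29).
  Combine with x ≡ 35 (mod 39): write x = 29·t and require 29·t ≡ 35 (mod 39). Since 29^(−1) ≡ 35 (mod 39), t ≡ 35·35 ≡ 16 (mod 39). So x ≡ 29·16 = 464 (mod 1131).
  Combine with x ≡ 2 (mod 8): write x = 464 + 1131·t and require 464 + 1131·t ≡ 2 (mod 8), i.e. 1131·t ≡ 2 − 464 ≡ 2 (mod 8). Since 1131^(−1) ≡ 3 (mod 8) (1131 ≡ 3 (mod 8)), t ≡ 3·2 ≡ 6 (mod 8). So x ≡ 464 + 1131·6 = 7250 (mod 9048).
Unique solution in [0, 9048): x = 7250.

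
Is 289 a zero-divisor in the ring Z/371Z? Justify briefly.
NO

gcd(289, 371) = 1, so 289 is a unit in Z/371Z (it has a multiplicative inverse). A unit cannot be a zero-divisor: if 289·b ≡ 0 then multiplying both sides by 289^(−1) gives b ≡ 0. So 289 is not a zero-divisor.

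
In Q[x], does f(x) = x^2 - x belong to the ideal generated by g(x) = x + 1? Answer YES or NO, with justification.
In Q[x] the ideal (g) consists of all multiples of g, so f ∈ (g) iff g | f, i.e. iff the remainder of f on division by g is 0. Divide f by g (g is monic, so eliminate the leading term of the running remainder at each step):
  leading term x^2: subtract (x)·g(x) = x^2 + x, leaving -2·x
  leading term -2·x: subtract (-2)·g(x) = -2·x - 2, leaving 2
The remainder r(x) = 2 ≠ 0 (and deg r < deg g), so g ∤ f, i.e. f ∉ (g).

Final answer: NO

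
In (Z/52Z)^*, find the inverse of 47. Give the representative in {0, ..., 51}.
Apply the extended Euclidean algorithm to (52, 47), tracking rows (r, s, t) with s·52 + t·47 = r. Each division r_prev = q·r_cur + r_new produces the new row as (previous row) − q·(current row):
  row A: (52, 1, 0)   [1·52 + 0·47 = 52]
  row B: (47, 0, 1)   [0·52 + 1·47 = 47]
  52 = 1·47 + 5   → row C = row A − 1·row B = (5, 1, −1)   [check: 1·52 − 1·47 = 5]
  47 = 9·5 + 2   → row D = row B − 9·row C = (2, −9, 10)   [check: −9·52 + 10·47 = 2]
  5 = 2·2 + 1   → row E = row C − 2·row D = (1, 19, −21)   [check: 19·52 − 21·47 = 1]
  2 = 2·1 + 0   → remainder 0, stop. gcd = 1 (last nonzero row E).
The gcd is 1, so 47 is invertible mod 52. The last nonzero row gives 19·52 − 21·47 = 1, so t = −21. So 47^(−1) ≡ −21 ≡ 31 (mod 52). Verify: 47 · 31 = 1457 ≡ 1 (mod 52). ✓

Final answer: 47^(−1) ≡ 31 (mod 52)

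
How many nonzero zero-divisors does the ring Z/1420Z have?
Z/1420Z has 859 nonzero zero-divisors

In Z/1420Z each nonzero element is either a unit (gcd with 1420 is 1) or a zero-divisor (gcd > 1). The number of units is φ(1420): factorise 1420 = 2^2 · 5 · 71, so φ(1420) = (2^2 − 2^1) · (5 − 1) · (71 − 1) = 2 · 4 · 70 = 560. The nonzero elements number 1420 − 1 = 1419. Hence the nonzero zero-divisors number 1419 − 560 = 859.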